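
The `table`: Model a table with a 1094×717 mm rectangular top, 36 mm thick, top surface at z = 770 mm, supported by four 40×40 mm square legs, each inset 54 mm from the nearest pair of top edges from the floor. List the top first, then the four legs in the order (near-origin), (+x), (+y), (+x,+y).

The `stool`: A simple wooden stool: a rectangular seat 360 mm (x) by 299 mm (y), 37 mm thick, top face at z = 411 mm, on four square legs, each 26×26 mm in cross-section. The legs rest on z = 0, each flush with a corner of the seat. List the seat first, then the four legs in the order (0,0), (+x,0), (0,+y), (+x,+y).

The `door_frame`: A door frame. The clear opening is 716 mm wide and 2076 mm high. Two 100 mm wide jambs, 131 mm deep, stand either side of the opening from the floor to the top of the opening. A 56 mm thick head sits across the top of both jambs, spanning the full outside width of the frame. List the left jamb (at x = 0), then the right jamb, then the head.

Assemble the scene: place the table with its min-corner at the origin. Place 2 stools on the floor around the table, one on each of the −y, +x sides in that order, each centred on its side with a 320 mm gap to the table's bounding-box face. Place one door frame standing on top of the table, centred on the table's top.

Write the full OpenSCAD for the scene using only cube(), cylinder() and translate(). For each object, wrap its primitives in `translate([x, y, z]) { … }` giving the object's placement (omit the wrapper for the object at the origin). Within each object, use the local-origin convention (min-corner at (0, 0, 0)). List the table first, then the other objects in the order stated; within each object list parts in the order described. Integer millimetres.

translate([0, 0, 734]) cube([1094, 717, 36]);
translate([54, 54, 0]) cube([40, 40, 734]);
translate([1000, 54, 0]) cube([40, 40, 734]);
translate([54, 623, 0]) cube([40, 40, 734]);
translate([1000, 623, 0]) cube([40, 40, 734]);
translate([367, -619, 0]) {
  translate([0, 0, 374]) cube([360, 299, 37]);
  cube([26, 26, 374]);
  translate([334, 0, 0]) cube([26, 26, 374]);
  translate([0, 273, 0]) cube([26, 26, 374]);
  translate([334, 273, 0]) cube([26, 26, 374]);
}
translate([1414, 209, 0]) {
  translate([0, 0, 374]) cube([360, 299, 37]);
  cube([26, 26, 374]);
  translate([334, 0, 0]) cube([26, 26, 374]);
  translate([0, 273, 0]) cube([26, 26, 374]);
  translate([334, 273, 0]) cube([26, 26, 374]);
}
translate([89, 293, 770]) {
  cube([100, 131, 2076]);
  translate([816, 0, 0]) cube([100, 131, 2076]);
  translate([0, 0, 2076]) cube([916, 131, 56]);
}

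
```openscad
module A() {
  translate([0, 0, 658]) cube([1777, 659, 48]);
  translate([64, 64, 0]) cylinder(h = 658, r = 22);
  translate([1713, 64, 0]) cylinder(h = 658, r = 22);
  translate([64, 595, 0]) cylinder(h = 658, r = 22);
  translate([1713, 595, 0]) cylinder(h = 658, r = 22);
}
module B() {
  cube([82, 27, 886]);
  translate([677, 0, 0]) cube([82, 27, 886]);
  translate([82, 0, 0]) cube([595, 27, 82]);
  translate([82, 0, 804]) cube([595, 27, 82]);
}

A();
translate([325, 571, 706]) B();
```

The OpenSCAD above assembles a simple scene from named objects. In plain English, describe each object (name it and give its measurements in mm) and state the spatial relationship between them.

A is a table: top 1777 mm (x) × 659 mm (y), 48 mm thick, upper face at z = 706 mm, on four round legs of 44 mm diameter, each leg's bounding box inset 42 mm from the nearest pair of top edges, running from z = 0 to the bottom of the top.

B is a rectangular picture frame lying in the x–z plane (depth along y). The opening is 595 mm wide (x) by 722 mm tall (z), surrounded by a border 82 mm wide on all four sides. The frame is 27 mm deep and is made of two full-height vertical stiles with two horizontal rails fitted between them.

The picture frame is on top of the table.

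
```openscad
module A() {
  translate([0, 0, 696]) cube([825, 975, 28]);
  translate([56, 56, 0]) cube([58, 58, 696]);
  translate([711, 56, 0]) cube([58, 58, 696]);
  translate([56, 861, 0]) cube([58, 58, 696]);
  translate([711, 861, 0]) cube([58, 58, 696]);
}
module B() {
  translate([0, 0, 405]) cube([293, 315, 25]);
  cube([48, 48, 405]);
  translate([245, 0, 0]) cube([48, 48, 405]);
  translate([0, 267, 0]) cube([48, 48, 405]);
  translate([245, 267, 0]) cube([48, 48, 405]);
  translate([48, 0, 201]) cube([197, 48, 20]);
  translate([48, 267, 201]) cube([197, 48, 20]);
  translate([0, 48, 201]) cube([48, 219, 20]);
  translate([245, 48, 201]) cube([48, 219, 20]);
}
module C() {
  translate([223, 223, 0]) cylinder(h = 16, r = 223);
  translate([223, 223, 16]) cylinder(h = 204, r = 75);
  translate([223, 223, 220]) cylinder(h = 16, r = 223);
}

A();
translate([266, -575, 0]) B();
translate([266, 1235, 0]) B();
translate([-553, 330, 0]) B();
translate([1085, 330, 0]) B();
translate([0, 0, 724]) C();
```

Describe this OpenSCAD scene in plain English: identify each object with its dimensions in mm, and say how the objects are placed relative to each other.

A is a rectangular dining table. The top is 825×975×28 mm with its upper surface at z = 724 mm. It stands on four 58×58 mm square legs, each inset 56 mm from the nearest pair of top edges, running from the floor to the underside of the top.

B is a four-legged stool. The seat is a 293×315×25 mm slab whose top surface is at z = 430 mm; four square legs, each 48×48 mm in cross-section, run from the floor (z = 0) to the underside of the seat, each flush with a corner of the seat. Four stretchers, 48 mm wide and 20 mm tall, connect adjacent legs with their undersides at z = 201 mm, each running between the inner faces of the legs it joins and aligned with the legs' outer faces on the other axis.

C is a spool: two coaxial disc flanges of radius 223 mm and thickness 16 mm, joined by a core cylinder of radius 75 mm and height 204 mm. The lower flange rests on z = 0 and the three cylinders share a vertical axis.

Four stools sit around the table at the −y, +y, −x, +x sides. The spool is on top of the table.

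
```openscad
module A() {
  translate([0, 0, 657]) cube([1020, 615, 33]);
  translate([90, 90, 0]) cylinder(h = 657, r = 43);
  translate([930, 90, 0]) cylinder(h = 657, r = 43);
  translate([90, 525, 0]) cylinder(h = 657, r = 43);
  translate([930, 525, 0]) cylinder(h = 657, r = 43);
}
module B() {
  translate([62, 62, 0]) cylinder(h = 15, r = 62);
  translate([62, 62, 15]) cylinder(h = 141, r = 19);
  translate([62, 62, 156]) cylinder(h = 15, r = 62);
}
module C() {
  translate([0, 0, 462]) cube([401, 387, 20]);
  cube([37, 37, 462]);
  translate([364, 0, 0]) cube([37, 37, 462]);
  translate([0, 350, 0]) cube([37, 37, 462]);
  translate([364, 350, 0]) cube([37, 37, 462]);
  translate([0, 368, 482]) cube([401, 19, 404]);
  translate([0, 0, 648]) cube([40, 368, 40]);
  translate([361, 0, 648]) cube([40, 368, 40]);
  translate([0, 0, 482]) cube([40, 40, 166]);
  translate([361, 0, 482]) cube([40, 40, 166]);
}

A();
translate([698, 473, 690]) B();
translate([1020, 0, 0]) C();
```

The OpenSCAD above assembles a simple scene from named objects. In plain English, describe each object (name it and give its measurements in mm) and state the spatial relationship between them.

A is a table: top 1020 mm (x) × 615 mm (y), 33 mm thick, upper face at z = 690 mm, on four round legs of 86 mm diameter, each leg's bounding box inset 47 mm from the nearest pair of top edges, running from z = 0 to the bottom of the top.

B is a spool: two coaxial disc flanges of radius 62 mm and thickness 15 mm, joined by a core cylinder of radius 19 mm and height 141 mm. The lower flange rests on z = 0 and the three cylinders share a vertical axis.

C is a chair. The seat is a 401×387×20 mm slab with its top at z = 482 mm, on four 37×37 mm corner legs (flush with the seat edges, standing on z = 0). A flat backrest 19 mm thick, 404 mm tall, spans the full seat width and rises from the seat top along its +y edge, rear face flush with the rear of the seat. Two armrests of 40×40 mm section run along each side from the seat's front edge to the front of the backrest, top faces 206 mm above the seat top and outer faces flush with the seat's x-edges; a 40×40 mm post under the front of each armrest stands on the seat at the front corner.

The spool is on top of the table. The chair is against the table's +x side, with their −y faces flush.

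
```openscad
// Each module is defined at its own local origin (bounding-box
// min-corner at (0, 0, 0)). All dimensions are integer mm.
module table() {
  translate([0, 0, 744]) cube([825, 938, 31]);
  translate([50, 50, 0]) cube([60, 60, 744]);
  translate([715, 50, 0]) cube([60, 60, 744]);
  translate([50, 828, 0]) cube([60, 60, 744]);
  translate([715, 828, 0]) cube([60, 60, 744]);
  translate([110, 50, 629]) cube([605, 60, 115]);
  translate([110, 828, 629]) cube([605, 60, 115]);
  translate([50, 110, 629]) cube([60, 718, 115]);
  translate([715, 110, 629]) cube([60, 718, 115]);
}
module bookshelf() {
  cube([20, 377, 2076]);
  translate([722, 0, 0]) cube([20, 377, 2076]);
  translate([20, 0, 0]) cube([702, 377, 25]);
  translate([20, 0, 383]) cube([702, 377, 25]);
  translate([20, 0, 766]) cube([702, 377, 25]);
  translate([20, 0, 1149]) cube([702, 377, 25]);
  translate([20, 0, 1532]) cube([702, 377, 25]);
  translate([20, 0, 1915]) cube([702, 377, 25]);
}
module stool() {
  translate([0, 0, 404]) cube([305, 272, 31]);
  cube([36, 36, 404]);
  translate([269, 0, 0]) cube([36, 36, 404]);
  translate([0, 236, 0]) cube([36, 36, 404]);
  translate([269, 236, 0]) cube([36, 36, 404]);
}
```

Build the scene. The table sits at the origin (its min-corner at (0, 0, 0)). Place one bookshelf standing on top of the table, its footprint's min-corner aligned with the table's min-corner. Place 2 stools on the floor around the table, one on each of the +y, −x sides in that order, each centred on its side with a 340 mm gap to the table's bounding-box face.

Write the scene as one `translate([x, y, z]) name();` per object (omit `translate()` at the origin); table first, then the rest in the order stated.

table();
translate([0, 0, 775]) bookshelf();
translate([260, 1278, 0]) stool();
translate([-645, 333, 0]) stool();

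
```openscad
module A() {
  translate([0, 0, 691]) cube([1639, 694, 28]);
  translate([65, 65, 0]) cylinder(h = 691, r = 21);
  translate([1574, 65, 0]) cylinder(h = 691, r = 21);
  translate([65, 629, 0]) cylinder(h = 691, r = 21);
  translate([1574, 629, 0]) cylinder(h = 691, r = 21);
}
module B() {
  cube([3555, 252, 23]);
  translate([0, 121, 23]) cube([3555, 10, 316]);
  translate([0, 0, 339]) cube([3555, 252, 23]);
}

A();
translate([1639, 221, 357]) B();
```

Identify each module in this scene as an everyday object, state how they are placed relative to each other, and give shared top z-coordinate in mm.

A is a table. B is an I-beam. The I-beam is beside the table with their tops flush at z = 719. The shared top z-coordinate is 719 mm.

Both tops at z = 719 mm.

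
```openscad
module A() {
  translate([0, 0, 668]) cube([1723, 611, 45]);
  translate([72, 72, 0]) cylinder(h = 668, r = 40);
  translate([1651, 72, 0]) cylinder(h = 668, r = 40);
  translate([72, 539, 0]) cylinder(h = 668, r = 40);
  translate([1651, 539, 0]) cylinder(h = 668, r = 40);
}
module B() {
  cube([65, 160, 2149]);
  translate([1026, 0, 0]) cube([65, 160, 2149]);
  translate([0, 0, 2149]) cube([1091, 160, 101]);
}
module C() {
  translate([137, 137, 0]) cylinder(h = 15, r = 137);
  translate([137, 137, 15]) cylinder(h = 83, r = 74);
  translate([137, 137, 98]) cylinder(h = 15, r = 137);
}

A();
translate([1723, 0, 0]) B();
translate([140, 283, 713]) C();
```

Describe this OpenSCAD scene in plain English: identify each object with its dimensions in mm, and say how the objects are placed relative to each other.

A is a rectangular dining table. The top is 1723×611×45 mm with its upper surface at z = 713 mm. It stands on four round legs of 80 mm diameter, each leg's bounding box inset 32 mm from the nearest pair of top edges, running from the floor to the underside of the top.

B is a door frame. The clear opening is 961 mm wide and 2149 mm high. Two 65 mm wide jambs, 160 mm deep, stand either side of the opening from the floor to the top of the opening. A 101 mm thick head sits across the top of both jambs, spanning the full outside width of the frame.

C is a spool: two coaxial disc flanges of radius 137 mm and thickness 15 mm, joined by a core cylinder of radius 74 mm and height 83 mm. The lower flange rests on z = 0 and the three cylinders share a vertical axis.

The door frame is against the table's +x side, with their −y faces flush. The spool is on top of the table.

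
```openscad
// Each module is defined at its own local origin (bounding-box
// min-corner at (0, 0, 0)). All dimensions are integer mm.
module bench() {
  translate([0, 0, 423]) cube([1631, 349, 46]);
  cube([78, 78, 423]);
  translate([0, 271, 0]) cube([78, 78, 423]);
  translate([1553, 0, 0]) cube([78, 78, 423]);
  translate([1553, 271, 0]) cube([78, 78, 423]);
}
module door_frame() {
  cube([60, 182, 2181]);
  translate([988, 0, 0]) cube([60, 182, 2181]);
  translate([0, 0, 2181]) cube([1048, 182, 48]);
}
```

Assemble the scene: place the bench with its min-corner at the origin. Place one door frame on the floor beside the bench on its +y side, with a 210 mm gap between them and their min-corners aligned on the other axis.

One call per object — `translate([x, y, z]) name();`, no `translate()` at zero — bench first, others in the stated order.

bench();
translate([0, 559, 0]) door_frame();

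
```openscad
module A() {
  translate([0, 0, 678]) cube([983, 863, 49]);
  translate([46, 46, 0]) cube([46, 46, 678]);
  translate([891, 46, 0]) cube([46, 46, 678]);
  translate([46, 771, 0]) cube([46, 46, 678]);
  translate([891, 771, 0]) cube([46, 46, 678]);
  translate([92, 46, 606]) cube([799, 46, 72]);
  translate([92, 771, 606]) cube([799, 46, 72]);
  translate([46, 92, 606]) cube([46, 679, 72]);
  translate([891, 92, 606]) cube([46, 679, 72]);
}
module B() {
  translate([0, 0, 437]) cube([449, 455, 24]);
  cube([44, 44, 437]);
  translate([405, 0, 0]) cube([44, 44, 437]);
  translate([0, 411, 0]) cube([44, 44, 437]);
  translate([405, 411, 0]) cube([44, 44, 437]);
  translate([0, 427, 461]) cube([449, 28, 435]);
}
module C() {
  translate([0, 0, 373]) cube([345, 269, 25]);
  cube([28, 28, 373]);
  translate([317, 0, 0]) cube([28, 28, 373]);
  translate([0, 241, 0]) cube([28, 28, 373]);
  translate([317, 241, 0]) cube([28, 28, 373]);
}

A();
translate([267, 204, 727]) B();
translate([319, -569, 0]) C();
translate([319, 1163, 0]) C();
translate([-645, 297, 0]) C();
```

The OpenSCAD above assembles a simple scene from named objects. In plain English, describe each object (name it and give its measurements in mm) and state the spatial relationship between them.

A is a rectangular dining table. The top is 983×863×49 mm with its upper surface at z = 727 mm. It stands on four 46×46 mm square legs, each inset 46 mm from the nearest pair of top edges, running from the floor to the underside of the top. Four apron rails, 46 mm thick and 72 mm tall, run between adjacent legs with their top edges flush with the underside of the top and their outer faces flush with the legs' outer faces.

B is a chair: 449×455 mm seat, 24 mm thick, top at z = 461 mm, on four 44 mm square corner legs flush with the seat edges. A 28 mm thick backrest slab spans the full seat width, extending 435 mm above the seat top, its back face flush with the seat's +y edge.

C is a four-legged stool. The seat is a 345×269×25 mm slab whose top surface is at z = 398 mm; four square legs, each 28×28 mm in cross-section, run from the floor (z = 0) to the underside of the seat, each flush with a corner of the seat.

The chair is on top of the table, centred. Three stools sit around the table at the −y, +y, −x sides.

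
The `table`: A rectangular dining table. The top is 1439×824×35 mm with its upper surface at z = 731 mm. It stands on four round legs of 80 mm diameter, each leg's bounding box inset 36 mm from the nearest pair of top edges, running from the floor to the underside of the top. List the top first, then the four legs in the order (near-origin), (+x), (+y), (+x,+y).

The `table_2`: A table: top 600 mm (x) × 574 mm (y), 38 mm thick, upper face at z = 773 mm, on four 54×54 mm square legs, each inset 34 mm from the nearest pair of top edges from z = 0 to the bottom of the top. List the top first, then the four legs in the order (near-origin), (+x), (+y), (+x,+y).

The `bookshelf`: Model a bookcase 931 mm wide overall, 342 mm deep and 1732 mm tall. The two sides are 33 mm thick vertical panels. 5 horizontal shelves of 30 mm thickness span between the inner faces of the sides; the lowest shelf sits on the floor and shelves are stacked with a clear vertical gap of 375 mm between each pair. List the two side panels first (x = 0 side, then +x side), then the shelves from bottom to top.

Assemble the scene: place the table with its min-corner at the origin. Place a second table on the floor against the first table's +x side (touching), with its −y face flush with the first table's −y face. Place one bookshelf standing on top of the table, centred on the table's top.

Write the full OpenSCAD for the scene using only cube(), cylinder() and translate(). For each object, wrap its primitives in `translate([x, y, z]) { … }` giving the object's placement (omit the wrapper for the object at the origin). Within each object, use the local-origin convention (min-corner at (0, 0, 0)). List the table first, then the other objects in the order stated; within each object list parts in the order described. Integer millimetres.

translate([0, 0, 696]) cube([1439, 824, 35]);
translate([76, 76, 0]) cylinder(h = 696, r = 40);
translate([1363, 76, 0]) cylinder(h = 696, r = 40);
translate([76, 748, 0]) cylinder(h = 696, r = 40);
translate([1363, 748, 0]) cylinder(h = 696, r = 40);
translate([1439, 0, 0]) {
  translate([0, 0, 735]) cube([600, 574, 38]);
  translate([34, 34, 0]) cube([54, 54, 735]);
  translate([512, 34, 0]) cube([54, 54, 735]);
  translate([34, 486, 0]) cube([54, 54, 735]);
  translate([512, 486, 0]) cube([54, 54, 735]);
}
translate([254, 241, 731]) {
  cube([33, 342, 1732]);
  translate([898, 0, 0]) cube([33, 342, 1732]);
  translate([33, 0, 0]) cube([865, 342, 30]);
  translate([33, 0, 405]) cube([865, 342, 30]);
  translate([33, 0, 810]) cube([865, 342, 30]);
  translate([33, 0, 1215]) cube([865, 342, 30]);
  translate([33, 0, 1620]) cube([865, 342, 30]);
}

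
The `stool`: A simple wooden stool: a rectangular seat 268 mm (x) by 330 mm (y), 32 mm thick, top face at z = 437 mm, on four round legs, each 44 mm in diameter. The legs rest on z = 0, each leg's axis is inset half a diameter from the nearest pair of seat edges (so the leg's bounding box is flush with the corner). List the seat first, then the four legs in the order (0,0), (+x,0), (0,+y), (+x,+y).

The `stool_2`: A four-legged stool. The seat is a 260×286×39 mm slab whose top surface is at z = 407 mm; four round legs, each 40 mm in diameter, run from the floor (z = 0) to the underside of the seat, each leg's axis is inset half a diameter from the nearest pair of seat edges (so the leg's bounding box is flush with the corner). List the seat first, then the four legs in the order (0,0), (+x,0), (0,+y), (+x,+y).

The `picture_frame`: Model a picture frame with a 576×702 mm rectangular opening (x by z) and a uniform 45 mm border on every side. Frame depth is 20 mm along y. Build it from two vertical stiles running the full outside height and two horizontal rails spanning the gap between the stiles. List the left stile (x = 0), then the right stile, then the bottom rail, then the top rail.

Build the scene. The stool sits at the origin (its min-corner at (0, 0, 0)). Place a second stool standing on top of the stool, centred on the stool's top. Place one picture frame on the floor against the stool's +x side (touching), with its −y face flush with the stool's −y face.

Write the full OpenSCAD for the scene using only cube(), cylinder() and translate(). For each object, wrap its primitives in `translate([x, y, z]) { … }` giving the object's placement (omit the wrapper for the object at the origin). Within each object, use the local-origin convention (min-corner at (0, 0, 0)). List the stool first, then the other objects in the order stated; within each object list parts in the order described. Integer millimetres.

translate([0, 0, 405]) cube([268, 330, 32]);
translate([22, 22, 0]) cylinder(h = 405, r = 22);
translate([246, 22, 0]) cylinder(h = 405, r = 22);
translate([22, 308, 0]) cylinder(h = 405, r = 22);
translate([246, 308, 0]) cylinder(h = 405, r = 22);
translate([4, 22, 437]) {
  translate([0, 0, 368]) cube([260, 286, 39]);
  translate([20, 20, 0]) cylinder(h = 368, r = 20);
  translate([240, 20, 0]) cylinder(h = 368, r = 20);
  translate([20, 266, 0]) cylinder(h = 368, r = 20);
  translate([240, 266, 0]) cylinder(h = 368, r = 20);
}
translate([268, 0, 0]) {
  cube([45, 20, 792]);
  translate([621, 0, 0]) cube([45, 20, 792]);
  translate([45, 0, 0]) cube([576, 20, 45]);
  translate([45, 0, 747]) cube([576, 20, 45]);
}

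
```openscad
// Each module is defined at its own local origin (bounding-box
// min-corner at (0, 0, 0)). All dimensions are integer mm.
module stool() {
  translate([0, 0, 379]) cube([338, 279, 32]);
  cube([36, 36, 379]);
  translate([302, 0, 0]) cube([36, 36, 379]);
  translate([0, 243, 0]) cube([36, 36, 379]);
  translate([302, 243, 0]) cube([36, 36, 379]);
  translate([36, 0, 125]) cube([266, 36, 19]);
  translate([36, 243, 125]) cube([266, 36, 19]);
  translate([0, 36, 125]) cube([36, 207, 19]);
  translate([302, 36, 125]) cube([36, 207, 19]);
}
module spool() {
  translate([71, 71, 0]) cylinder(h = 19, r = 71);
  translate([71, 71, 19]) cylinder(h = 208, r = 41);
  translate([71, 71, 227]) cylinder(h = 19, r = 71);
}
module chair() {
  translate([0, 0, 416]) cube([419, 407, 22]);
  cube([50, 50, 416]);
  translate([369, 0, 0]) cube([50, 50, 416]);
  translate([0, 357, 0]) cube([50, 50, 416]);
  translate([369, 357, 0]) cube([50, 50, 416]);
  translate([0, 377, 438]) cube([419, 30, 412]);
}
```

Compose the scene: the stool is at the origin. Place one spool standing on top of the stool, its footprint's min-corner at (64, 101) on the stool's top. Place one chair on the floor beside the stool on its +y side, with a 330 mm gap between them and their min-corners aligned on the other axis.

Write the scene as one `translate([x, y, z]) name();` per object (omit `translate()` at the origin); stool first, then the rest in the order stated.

stool();
translate([64, 101, 411]) spool();
translate([0, 609, 0]) chair();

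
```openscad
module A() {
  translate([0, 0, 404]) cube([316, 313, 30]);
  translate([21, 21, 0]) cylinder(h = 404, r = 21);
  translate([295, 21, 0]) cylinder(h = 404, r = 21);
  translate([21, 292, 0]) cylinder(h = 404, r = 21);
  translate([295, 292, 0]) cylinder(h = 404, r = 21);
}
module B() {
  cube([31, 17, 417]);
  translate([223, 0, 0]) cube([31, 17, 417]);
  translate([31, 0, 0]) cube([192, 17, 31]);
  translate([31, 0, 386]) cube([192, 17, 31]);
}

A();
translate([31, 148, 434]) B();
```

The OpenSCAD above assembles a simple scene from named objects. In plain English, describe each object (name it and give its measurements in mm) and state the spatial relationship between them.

A is a four-legged stool. The seat is a 316×313×30 mm slab whose top surface is at z = 434 mm; four round legs, each 42 mm in diameter, run from the floor (z = 0) to the underside of the seat, each leg's axis is inset half a diameter from the nearest pair of seat edges (so the leg's bounding box is flush with the corner).

B is a rectangular picture frame lying in the x–z plane (depth along y). The opening is 192 mm wide (x) by 355 mm tall (z), surrounded by a border 31 mm wide on all four sides. The frame is 17 mm deep and is made of two full-height vertical stiles with two horizontal rails fitted between them.

The picture frame is on top of the stool, centred.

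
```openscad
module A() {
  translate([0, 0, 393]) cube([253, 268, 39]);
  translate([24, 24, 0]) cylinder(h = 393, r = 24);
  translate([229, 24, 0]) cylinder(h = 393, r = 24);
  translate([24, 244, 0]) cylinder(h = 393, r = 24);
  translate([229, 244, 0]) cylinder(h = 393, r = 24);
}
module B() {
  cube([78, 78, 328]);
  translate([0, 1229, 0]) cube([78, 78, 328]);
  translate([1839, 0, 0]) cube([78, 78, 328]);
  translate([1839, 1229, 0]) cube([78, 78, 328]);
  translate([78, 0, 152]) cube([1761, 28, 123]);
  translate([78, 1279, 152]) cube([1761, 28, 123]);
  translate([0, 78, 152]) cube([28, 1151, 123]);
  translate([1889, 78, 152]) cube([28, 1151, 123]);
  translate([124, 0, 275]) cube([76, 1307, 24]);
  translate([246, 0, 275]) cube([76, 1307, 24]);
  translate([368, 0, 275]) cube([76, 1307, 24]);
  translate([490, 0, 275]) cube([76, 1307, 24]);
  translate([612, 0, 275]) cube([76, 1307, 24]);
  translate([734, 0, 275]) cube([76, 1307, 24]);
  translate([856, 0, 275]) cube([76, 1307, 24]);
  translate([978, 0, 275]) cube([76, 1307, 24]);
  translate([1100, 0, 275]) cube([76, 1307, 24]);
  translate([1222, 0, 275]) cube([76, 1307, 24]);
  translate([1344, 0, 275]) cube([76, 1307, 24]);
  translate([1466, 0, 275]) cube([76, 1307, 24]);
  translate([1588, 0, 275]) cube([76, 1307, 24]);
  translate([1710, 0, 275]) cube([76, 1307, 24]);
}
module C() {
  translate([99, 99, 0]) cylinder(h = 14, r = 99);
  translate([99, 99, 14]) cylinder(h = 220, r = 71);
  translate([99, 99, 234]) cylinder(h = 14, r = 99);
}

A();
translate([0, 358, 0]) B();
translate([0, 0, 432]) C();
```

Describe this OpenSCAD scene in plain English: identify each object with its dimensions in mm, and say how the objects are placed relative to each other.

A is a four-legged stool. The seat is 253×268 mm, 39 mm thick, top at z = 432 mm. It stands on four round legs, each 48 mm in diameter, from z = 0 to the seat underside, each leg's axis is inset half a diameter from the nearest pair of seat edges (so the leg's bounding box is flush with the corner).

B is a bed frame 1917 mm long (x) by 1307 mm wide (y). Four 78×78 mm corner posts, 328 mm tall, at the corners of the footprint. Four rails of 28 mm thickness and 123 mm height run between adjacent posts with their undersides at z = 152 mm, their outer faces flush with the outside of the frame (the two x-running rails run between the posts' inner faces; the two y-running rails run between the posts' inner faces). 14 slats, each 76 mm wide (x) and 24 mm thick, lie across the top of the two x-running rails, running the full 1307 mm width of the frame in y; the slats are evenly spaced along x between the inner faces of the end posts with equal gaps (rounded down to the nearest mm) at the −x end and between each pair — any rounding remainder accumulates at the +x end.

C is a spool: two coaxial disc flanges of radius 99 mm and thickness 14 mm, joined by a core cylinder of radius 71 mm and height 220 mm. The lower flange rests on z = 0 and the three cylinders share a vertical axis.

The bed frame is on the floor beside the stool on its +y side. The spool is on top of the stool.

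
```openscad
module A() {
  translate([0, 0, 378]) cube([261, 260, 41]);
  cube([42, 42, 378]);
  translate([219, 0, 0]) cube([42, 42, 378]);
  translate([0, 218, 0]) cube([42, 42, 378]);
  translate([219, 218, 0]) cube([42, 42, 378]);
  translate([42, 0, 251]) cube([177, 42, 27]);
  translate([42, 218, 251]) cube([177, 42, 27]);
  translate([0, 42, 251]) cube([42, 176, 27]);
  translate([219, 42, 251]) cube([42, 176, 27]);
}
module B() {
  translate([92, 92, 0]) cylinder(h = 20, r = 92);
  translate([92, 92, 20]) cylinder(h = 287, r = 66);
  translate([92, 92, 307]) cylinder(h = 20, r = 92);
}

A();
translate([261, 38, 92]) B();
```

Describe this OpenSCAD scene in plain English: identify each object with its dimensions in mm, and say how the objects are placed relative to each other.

A is a simple wooden stool: a rectangular seat 261 mm (x) by 260 mm (y), 41 mm thick, top face at z = 419 mm, on four square legs, each 42×42 mm in cross-section. The legs rest on z = 0, each flush with a corner of the seat. Four stretchers, 42 mm wide and 27 mm tall, connect adjacent legs with their undersides at z = 251 mm, each running between the inner faces of the legs it joins and aligned with the legs' outer faces on the other axis.

B is a spool: two coaxial disc flanges of radius 92 mm and thickness 20 mm, joined by a core cylinder of radius 66 mm and height 287 mm. The lower flange rests on z = 0 and the three cylinders share a vertical axis.

The spool is beside the stool with their tops flush at z = 419.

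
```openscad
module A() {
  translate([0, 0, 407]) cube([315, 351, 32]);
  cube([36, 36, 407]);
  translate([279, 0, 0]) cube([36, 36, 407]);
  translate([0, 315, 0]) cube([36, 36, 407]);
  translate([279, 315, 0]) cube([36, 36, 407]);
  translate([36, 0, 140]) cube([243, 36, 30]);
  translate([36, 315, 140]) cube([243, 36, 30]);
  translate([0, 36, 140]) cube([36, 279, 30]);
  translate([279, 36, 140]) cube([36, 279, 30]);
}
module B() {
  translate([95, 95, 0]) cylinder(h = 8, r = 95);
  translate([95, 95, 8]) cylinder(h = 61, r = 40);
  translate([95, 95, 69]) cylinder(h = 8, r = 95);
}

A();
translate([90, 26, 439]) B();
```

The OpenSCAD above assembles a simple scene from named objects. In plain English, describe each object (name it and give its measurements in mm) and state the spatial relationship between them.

A is a four-legged stool. The seat is 315×351 mm, 32 mm thick, top at z = 439 mm. It stands on four square legs, each 36×36 mm in cross-section, from z = 0 to the seat underside, each flush with a corner of the seat. Four stretchers, 36 mm wide and 30 mm tall, connect adjacent legs with their undersides at z = 140 mm, each running between the inner faces of the legs it joins and aligned with the legs' outer faces on the other axis.

B is a spool: two coaxial disc flanges of radius 95 mm and thickness 8 mm, joined by a core cylinder of radius 40 mm and height 61 mm. The lower flange rests on z = 0 and the three cylinders share a vertical axis.

The spool is on top of the stool.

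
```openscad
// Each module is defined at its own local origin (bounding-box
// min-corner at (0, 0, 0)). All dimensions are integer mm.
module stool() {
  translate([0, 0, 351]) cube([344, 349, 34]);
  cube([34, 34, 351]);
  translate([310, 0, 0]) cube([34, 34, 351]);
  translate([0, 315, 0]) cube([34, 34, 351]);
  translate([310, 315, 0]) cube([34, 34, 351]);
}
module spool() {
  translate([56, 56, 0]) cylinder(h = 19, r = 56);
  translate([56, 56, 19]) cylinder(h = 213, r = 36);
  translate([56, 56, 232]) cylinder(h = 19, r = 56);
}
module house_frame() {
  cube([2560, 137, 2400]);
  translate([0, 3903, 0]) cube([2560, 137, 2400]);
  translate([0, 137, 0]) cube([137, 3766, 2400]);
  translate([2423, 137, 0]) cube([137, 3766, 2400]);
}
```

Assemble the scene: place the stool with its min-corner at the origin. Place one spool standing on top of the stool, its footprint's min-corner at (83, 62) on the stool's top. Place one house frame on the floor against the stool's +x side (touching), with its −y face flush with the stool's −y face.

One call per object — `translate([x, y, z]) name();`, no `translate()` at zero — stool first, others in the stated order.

stool();
translate([83, 62, 385]) spool();
translate([344, 0, 0]) house_frame();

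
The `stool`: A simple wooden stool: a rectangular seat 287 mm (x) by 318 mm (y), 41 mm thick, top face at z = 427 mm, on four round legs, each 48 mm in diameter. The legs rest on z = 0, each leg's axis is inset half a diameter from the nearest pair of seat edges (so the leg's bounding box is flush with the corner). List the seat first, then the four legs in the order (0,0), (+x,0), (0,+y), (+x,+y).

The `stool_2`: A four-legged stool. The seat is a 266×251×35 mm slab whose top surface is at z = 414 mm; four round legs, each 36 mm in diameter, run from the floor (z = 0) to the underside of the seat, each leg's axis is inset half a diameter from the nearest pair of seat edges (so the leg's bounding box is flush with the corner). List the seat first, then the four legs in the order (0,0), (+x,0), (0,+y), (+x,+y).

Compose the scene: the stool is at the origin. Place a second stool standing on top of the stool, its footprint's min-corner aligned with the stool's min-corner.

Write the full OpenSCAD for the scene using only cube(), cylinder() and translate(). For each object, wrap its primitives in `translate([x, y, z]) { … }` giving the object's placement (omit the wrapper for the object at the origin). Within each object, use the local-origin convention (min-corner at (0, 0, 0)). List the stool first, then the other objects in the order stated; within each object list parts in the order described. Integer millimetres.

translate([0, 0, 386]) cube([287, 318, 41]);
translate([24, 24, 0]) cylinder(h = 386, r = 24);
translate([263, 24, 0]) cylinder(h = 386, r = 24);
translate([24, 294, 0]) cylinder(h = 386, r = 24);
translate([263, 294, 0]) cylinder(h = 386, r = 24);
translate([0, 0, 427]) {
  translate([0, 0, 379]) cube([266, 251, 35]);
  translate([18, 18, 0]) cylinder(h = 379, r = 18);
  translate([248, 18, 0]) cylinder(h = 379, r = 18);
  translate([18, 233, 0]) cylinder(h = 379, r = 18);
  translate([248, 233, 0]) cylinder(h = 379, r = 18);
}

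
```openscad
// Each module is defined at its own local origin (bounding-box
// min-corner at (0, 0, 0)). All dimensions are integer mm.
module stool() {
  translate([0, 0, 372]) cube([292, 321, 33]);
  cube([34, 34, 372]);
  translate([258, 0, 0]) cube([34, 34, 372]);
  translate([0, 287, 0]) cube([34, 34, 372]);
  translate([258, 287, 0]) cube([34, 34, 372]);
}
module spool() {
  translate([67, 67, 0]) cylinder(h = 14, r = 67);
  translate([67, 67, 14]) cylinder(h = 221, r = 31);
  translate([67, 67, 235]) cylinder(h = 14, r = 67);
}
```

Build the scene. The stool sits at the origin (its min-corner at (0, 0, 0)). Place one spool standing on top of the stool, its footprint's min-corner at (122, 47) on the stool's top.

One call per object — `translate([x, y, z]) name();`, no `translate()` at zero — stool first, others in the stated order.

stool();
translate([122, 47, 405]) spool();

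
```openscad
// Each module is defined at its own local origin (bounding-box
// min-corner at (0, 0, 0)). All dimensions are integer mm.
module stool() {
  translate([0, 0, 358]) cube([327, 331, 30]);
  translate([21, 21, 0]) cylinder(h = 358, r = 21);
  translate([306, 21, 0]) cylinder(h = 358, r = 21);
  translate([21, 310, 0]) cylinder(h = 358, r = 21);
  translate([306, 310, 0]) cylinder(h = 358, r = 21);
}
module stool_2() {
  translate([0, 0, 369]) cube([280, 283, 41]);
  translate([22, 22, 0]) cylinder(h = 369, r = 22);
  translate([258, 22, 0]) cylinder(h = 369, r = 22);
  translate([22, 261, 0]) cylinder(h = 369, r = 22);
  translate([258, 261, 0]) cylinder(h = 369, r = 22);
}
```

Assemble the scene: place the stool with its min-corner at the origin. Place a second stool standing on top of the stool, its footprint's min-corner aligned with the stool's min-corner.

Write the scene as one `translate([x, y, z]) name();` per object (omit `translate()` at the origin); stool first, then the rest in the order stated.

stool();
translate([0, 0, 388]) stool_2();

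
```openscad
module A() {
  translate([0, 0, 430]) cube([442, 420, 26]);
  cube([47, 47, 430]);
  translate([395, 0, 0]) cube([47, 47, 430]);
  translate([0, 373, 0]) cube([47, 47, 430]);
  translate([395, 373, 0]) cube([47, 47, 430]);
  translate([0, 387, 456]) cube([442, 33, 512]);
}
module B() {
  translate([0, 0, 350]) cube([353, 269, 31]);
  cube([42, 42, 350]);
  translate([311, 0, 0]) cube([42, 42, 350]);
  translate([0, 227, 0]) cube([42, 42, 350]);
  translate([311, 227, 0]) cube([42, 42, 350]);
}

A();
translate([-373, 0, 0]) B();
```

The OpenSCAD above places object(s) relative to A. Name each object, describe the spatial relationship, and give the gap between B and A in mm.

A is a chair. B is a stool. The stool is on the floor beside the chair on its −x side. The gap between the stool and the chair is 20 mm.

The stool's nearest face is 20 mm from the chair's −x face.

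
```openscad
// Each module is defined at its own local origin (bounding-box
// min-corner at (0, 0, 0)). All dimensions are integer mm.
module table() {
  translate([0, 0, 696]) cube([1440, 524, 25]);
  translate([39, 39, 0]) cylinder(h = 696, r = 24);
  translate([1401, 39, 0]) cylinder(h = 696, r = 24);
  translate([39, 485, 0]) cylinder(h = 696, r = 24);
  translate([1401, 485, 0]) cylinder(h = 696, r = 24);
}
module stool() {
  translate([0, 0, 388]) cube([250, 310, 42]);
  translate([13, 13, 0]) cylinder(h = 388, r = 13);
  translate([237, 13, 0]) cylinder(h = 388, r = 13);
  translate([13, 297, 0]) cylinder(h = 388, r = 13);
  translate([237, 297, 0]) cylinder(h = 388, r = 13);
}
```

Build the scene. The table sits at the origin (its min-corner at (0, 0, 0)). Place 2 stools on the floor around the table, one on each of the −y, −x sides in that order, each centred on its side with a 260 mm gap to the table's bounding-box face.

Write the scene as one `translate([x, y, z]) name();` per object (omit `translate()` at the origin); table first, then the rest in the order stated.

table();
translate([595, -570, 0]) stool();
translate([-510, 107, 0]) stool();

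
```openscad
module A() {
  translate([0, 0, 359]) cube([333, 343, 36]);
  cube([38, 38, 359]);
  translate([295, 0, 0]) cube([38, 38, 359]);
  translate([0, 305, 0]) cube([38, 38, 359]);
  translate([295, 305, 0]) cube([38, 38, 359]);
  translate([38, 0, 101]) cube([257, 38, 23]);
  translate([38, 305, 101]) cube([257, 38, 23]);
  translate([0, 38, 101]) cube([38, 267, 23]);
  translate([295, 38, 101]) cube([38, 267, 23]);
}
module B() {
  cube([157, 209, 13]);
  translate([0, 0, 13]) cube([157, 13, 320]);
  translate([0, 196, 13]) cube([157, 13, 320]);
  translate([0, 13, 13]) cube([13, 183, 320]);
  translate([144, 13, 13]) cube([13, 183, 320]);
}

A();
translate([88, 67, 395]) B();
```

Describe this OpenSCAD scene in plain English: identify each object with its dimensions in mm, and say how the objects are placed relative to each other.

A is a four-legged stool. The seat is 333×343 mm, 36 mm thick, top at z = 395 mm. It stands on four square legs, each 38×38 mm in cross-section, from z = 0 to the seat underside, each flush with a corner of the seat. Four stretchers, 38 mm wide and 23 mm tall, connect adjacent legs with their undersides at z = 101 mm, each running between the inner faces of the legs it joins and aligned with the legs' outer faces on the other axis.

B is an open-topped rectangular box: outside dimensions 157×209×333 mm, with a uniform wall and base thickness of 13 mm. The base is a full 157×209 slab on the floor; four walls sit on top of the base. The front and back walls (the −y and +y sides) span the full width; the two side walls fit between them.

The open box is on top of the stool, centred.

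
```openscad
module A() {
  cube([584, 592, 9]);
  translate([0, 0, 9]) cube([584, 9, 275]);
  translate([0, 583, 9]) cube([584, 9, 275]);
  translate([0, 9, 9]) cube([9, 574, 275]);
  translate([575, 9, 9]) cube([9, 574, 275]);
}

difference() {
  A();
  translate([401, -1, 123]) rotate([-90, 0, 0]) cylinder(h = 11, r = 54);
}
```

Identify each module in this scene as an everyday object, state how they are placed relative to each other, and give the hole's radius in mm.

The subtracted cylinder has r = 54 mm.

A is an open box. The open box has a circular hole through its front wall. The hole's radius is 54 mm.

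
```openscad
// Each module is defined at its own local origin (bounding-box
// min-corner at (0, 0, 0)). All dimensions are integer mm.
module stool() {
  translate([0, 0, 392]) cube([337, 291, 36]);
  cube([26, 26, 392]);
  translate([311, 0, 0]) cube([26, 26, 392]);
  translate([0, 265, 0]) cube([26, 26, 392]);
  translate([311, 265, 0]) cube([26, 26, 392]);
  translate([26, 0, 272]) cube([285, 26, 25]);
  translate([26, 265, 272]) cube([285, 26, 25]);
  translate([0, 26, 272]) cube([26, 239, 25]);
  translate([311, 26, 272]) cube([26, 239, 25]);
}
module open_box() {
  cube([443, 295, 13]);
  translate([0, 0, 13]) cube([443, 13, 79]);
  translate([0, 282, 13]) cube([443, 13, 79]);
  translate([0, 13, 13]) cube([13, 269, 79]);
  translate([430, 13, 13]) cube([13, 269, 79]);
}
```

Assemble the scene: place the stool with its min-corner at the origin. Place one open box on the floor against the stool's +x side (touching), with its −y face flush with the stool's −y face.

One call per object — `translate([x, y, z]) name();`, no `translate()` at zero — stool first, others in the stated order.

stool();
translate([337, 0, 0]) open_box();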